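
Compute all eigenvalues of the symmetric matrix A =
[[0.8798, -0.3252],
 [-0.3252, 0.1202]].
sigma(A) ≈ {0, 1}

A is real symmetric, so its spectrum consists of real eigenvalues. Expanding the characteristic polynomial of the displayed matrix gives
  det(λ I - A) = p(λ) = λ^2 + (-1)λ + (0).
Solving p(λ) = 0 yields eigenvalues ≈ 0, 1. (A is shown rounded to 4 decimals, so these recover the underlying integer eigenvalues to within that precision.)
Verification: the trace of A = 1 equals the sum of eigenvalues 1, and det(A) ≈ -0.0000 matches the eigenvalue product 0.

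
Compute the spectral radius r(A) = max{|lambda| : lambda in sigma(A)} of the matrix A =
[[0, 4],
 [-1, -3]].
r(A) = 2

The eigenvalues of A are the roots of its characteristic polynomial. With M = A (coefficients from the trace and determinant):
  p(λ) = det(λ I - M) = λ^2 + 3λ + 4.
For λ^2 + 3λ + 4 the discriminant is -7. It is negative, so the roots are the complex-conjugate pair λ = -3/2 ± (sqrt(7)/2) i ≈ -1.5 ± 1.3229i. For a conjugate pair the product of the roots equals the constant term, so |λ|^2 = 4 and |λ| = sqrt(4) = 2.
Thus the eigenvalues (to 4 decimals) are -1.5 ± 1.3229i (modulus 2). The spectral radius is the largest modulus: r(A) = 2. (Cross-check: r(A) ≤ ||A||_2 ≈ 5.0368; equality holds whenever A is normal, though it can also hold for some non-normal A.)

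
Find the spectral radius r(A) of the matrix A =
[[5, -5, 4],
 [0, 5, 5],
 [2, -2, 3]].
r(A) ≈ 6.9328

The eigenvalues of A are the roots of its characteristic polynomial. With M = A (coefficients from the trace, the sum of principal 2x2 minors, and det A):
  p(λ) = det(λ I - M) = λ^3 - 13λ^2 + 57λ - 35.
No integer candidate from the rational root theorem (±divisors of 35) is a root, so the roots are irrational. The cubic discriminant is Δ = -65516 < 0, so there is one real root and a complex-conjugate pair. p(0) = -35 and p(1) = 10 have opposite signs, so a root lies in (0, 1); Newton's method refines it to λ ≈ 0.7282. Dividing out (λ - (0.7282)) leaves approximately λ^2 - 12.2718λ + 48.0637. For λ^2 - 12.2718λ + 48.0637 the discriminant is -41.6576. It is negative, so the remaining roots are the complex-conjugate pair λ ≈ 6.1359 ± 3.2271i. Their product equals the constant term, so |λ|^2 ≈ 48.0637 and |λ| ≈ 6.9328.
Thus the eigenvalues (to 4 decimals) are 0.7282 (modulus 0.7282); 6.1359 ± 3.2271i (modulus 6.9328). The spectral radius is the largest modulus: r(A) ≈ 6.9328. (Cross-check: r(A) ≤ ||A||_2 ≈ 9.0535; equality holds whenever A is normal, though it can also hold for some non-normal A.)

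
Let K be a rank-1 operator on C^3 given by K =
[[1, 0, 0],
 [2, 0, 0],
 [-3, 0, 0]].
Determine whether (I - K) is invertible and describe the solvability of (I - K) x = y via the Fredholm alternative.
(I - K) is singular (det(I - K) = 0, i.e. 1 ∈ sigma(K)). (I - K) x = y is solvable iff y ⊥ ker((I - K)^*) = span{(1, 0, 0)}, i.e. iff y_1 = 0. When solvable, the solutions are x = y + c·(1, 2, -3), c arbitrary (ker(I - K) = span{(1, 2, -3)}, dimension 1).

K has rank 1, so it is an outer product K = u v^T: every row of K is a multiple of one row vector. Reading off the entries, u = (1, 2, -3) and v = (1, 0, 0) (row i of K equals u_i·v^T). A rank-one matrix u v^T satisfies K u = u (v·u) and kills the (2)-dimensional subspace v^⊥, so its characteristic polynomial is lambda^2 (lambda - v·u) with v·u = tr K = 1. Hence the eigenvalues of I - K are 1 (multiplicity 2) and 1 - (1) = 0, so det(I - K) = 0. (Direct check: I - K =
[[0, 0, 0],
 [-2, 1, 0],
 [3, 0, 1]]
has determinant 0.) So 1 is an eigenvalue of K and (I - K) is not invertible. The finite-dimensional Fredholm alternative says: either (I - K) is invertible, or ker(I - K) ≠ {0} and then range(I - K) = ker((I - K)^*)^⊥, with dim ker(I - K) = dim ker((I - K)^*). We are in the second case, so we need both kernels. Kernel of I - K: (I - K) u = u - u (v·u) = u - u = 0, so ker(I - K) = span{u} = span{(1, 2, -3)} (it is exactly 1-dimensional because rank(I - K) = 2). Kernel of the adjoint: K is real, so (I - K)^* = I - K^T = I - v u^T, and (I - v u^T) v = v - v (u·v) = 0; hence ker((I - K)^*) = span{v} = span{(1, 0, 0)}. Therefore (I - K) x = y is solvable iff <y, v> = 0, i.e. iff y_1 = 0. When this holds, K y = u (v·y) = 0, so (I - K) y = y and x = y is a particular solution; the full solution set is the line x = y + c·u = y + c·(1, 2, -3), c ∈ C.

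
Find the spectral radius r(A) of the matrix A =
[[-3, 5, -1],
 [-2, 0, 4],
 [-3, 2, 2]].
r(A) ≈ 3.7347

The eigenvalues of A are the roots of its characteristic polynomial. With M = A (coefficients from the trace, the sum of principal 2x2 minors, and det A):
  p(λ) = det(λ I - M) = λ^3 + λ^2 - 7λ + 12.
No integer candidate from the rational root theorem (±divisors of 12) is a root, so the roots are irrational. The cubic discriminant is Δ = -4027 < 0, so there is one real root and a complex-conjugate pair. p(-4) = -8 and p(-3) = 15 have opposite signs, so a root lies in (-4, -3); Newton's method refines it to λ ≈ -3.7347. Dividing out (λ - (-3.7347)) leaves approximately λ^2 - 2.7347λ + 3.2131. For λ^2 - 2.7347λ + 3.2131 the discriminant is -5.3741. It is negative, so the remaining roots are the complex-conjugate pair λ ≈ 1.3673 ± 1.1591i. Their product equals the constant term, so |λ|^2 ≈ 3.2131 and |λ| ≈ 1.7925.
Thus the eigenvalues (to 4 decimals) are -3.7347 (modulus 3.7347); 1.3673 ± 1.1591i (modulus 1.7925). The spectral radius is the largest modulus: r(A) ≈ 3.7347. (Cross-check: r(A) ≤ ||A||_2 ≈ 6.9547; equality holds whenever A is normal, though it can also hold for some non-normal A.)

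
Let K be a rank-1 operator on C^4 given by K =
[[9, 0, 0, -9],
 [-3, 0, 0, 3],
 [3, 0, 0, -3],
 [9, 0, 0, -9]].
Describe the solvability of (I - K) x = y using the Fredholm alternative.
(I - K) is invertible (det(I - K) = 1 ≠ 0), so for every y in C^4 the equation (I - K) x = y has a unique solution.

K has rank 1, so it is an outer product K = u v^T: every row of K is a multiple of one row vector. Reading off the entries, u = (-3, 1, -1, -3) and v = (-3, 0, 0, 3) (row i of K equals u_i·v^T). A rank-one matrix u v^T satisfies K u = u (v·u) and kills the (3)-dimensional subspace v^⊥, so its characteristic polynomial is lambda^3 (lambda - v·u) with v·u = tr K = 0. Hence the eigenvalues of I - K are 1 (multiplicity 3) and 1 - (0) = 1, so det(I - K) = 1. (Direct check: I - K =
[[-8, 0, 0, 9],
 [3, 1, 0, -3],
 [-3, 0, 1, 3],
 [-9, 0, 0, 10]]
has determinant 1.) The finite-dimensional Fredholm alternative says: either (I - K) is invertible, or ker(I - K) ≠ {0} and then range(I - K) = ker((I - K)^*)^⊥, with dim ker(I - K) = dim ker((I - K)^*). Since det(I - K) ≠ 0, 1 is not an eigenvalue of K and ker(I - K) = {0}, so we are in the first case: for every y there is a unique x = (I - K)^(-1) y. Explicitly, by the Sherman–Morrison formula, (I - u v^T)^(-1) = I + u v^T/(1 - v·u), i.e. (I - K)^(-1) = I + K.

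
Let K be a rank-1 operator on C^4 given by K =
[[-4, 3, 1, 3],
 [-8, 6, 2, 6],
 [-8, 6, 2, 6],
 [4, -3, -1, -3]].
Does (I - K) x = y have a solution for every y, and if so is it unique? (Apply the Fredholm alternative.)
(I - K) is singular (det(I - K) = 0, i.e. 1 ∈ sigma(K)). (I - K) x = y is solvable iff y ⊥ ker((I - K)^*) = span{(-4, 3, 1, 3)}, i.e. iff -4y_1 + 3y_2 + y_3 + 3y_4 = 0. When solvable, the solutions are x = y + c·(1, 2, 2, -1), c arbitrary (ker(I - K) = span{(1, 2, 2, -1)}, dimension 1).

K has rank 1, so it is an outer product K = u v^T: every row of K is a multiple of one row vector. Reading off the entries, u = (1, 2, 2, -1) and v = (-4, 3, 1, 3) (row i of K equals u_i·v^T). A rank-one matrix u v^T satisfies K u = u (v·u) and kills the (3)-dimensional subspace v^⊥, so its characteristic polynomial is lambda^3 (lambda - v·u) with v·u = tr K = 1. Hence the eigenvalues of I - K are 1 (multiplicity 3) and 1 - (1) = 0, so det(I - K) = 0. (Direct check: I - K =
[[5, -3, -1, -3],
 [8, -5, -2, -6],
 [8, -6, -1, -6],
 [-4, 3, 1, 4]]
has determinant 0.) So 1 is an eigenvalue of K and (I - K) is not invertible. The finite-dimensional Fredholm alternative says: either (I - K) is invertible, or ker(I - K) ≠ {0} and then range(I - K) = ker((I - K)^*)^⊥, with dim ker(I - K) = dim ker((I - K)^*). We are in the second case, so we need both kernels. Kernel of I - K: (I - K) u = u - u (v·u) = u - u = 0, so ker(I - K) = span{u} = span{(1, 2, 2, -1)} (it is exactly 1-dimensional because rank(I - K) = 3). Kernel of the adjoint: K is real, so (I - K)^* = I - K^T = I - v u^T, and (I - v u^T) v = v - v (u·v) = 0; hence ker((I - K)^*) = span{v} = span{(-4, 3, 1, 3)}. Therefore (I - K) x = y is solvable iff <y, v> = 0, i.e. iff -4y_1 + 3y_2 + y_3 + 3y_4 = 0. When this holds, K y = u (v·y) = 0, so (I - K) y = y and x = y is a particular solution; the full solution set is the line x = y + c·u = y + c·(1, 2, 2, -1), c ∈ C.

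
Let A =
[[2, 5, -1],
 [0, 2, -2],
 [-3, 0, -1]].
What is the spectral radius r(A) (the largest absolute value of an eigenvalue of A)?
r(A) ≈ 4.5983

The eigenvalues of A are the roots of its characteristic polynomial. With M = A (coefficients from the trace, the sum of principal 2x2 minors, and det A):
  p(λ) = det(λ I - M) = λ^3 - 3λ^2 - 3λ - 20.
No integer candidate from the rational root theorem (±divisors of 20) is a root, so the roots are irrational. The cubic discriminant is Δ = -16011 < 0, so there is one real root and a complex-conjugate pair. p(4) = -16 and p(5) = 15 have opposite signs, so a root lies in (4, 5); Newton's method refines it to λ ≈ 4.5983. Dividing out (λ - (4.5983)) leaves approximately λ^2 + 1.5983λ + 4.3494. For λ^2 + 1.5983λ + 4.3494 the discriminant is -14.8432. It is negative, so the remaining roots are the complex-conjugate pair λ ≈ -0.7991 ± 1.9263i. Their product equals the constant term, so |λ|^2 ≈ 4.3494 and |λ| ≈ 2.0855.
Thus the eigenvalues (to 4 decimals) are 4.5983 (modulus 4.5983); -0.7991 ± 1.9263i (modulus 2.0855). The spectral radius is the largest modulus: r(A) ≈ 4.5983. (Cross-check: r(A) ≤ ||A||_2 ≈ 5.9866; equality holds whenever A is normal, though it can also hold for some non-normal A.)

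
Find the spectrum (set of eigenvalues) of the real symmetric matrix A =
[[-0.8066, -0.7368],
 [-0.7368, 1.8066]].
sigma(A) ≈ {-1, 2}

A is real symmetric, so its spectrum consists of real eigenvalues. Expanding the characteristic polynomial of the displayed matrix gives
  det(λ I - A) = p(λ) = λ^2 + (-1)λ + (-2).
Solving p(λ) = 0 yields eigenvalues ≈ -1, 2. (A is shown rounded to 4 decimals, so these recover the underlying integer eigenvalues to within that precision.)
Verification: the trace of A = 1 equals the sum of eigenvalues 1, and det(A) ≈ -2.0001 matches the eigenvalue product -2.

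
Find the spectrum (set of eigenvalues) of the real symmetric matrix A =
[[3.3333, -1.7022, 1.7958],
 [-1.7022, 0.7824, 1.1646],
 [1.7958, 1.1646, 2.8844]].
sigma(A) ≈ {-1, 3, 5}

A is real symmetric, so its spectrum consists of real eigenvalues. Expanding the characteristic polynomial of the displayed matrix gives
  det(λ I - A) = p(λ) = λ^3 + (-7)λ^2 + (7)λ + (15).
Solving p(λ) = 0 yields eigenvalues ≈ -1, 3, 5. (A is shown rounded to 4 decimals, so these recover the underlying integer eigenvalues to within that precision.)
Verification: the trace of A = 7 equals the sum of eigenvalues 7, and det(A) ≈ -14.9991 matches the eigenvalue product -15.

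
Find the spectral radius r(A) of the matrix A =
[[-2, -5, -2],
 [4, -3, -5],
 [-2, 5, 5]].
r(A) ≈ 4.6913

The eigenvalues of A are the roots of its characteristic polynomial. With M = A (coefficients from the trace, the sum of principal 2x2 minors, and det A):
  p(λ) = det(λ I - M) = λ^3 + 22λ - 2.
No integer candidate from the rational root theorem (±divisors of 2) is a root, so the roots are irrational. The cubic discriminant is Δ = -42700 < 0, so there is one real root and a complex-conjugate pair. p(0) = -2 and p(1) = 21 have opposite signs, so a root lies in (0, 1); Newton's method refines it to λ ≈ 0.0909. Dividing out (λ - (0.0909)) leaves approximately λ^2 + 0.0909λ + 22.0083. For λ^2 + 0.0909λ + 22.0083 the discriminant is -88.0248. It is negative, so the remaining roots are the complex-conjugate pair λ ≈ -0.0454 ± 4.6911i. Their product equals the constant term, so |λ|^2 ≈ 22.0083 and |λ| ≈ 4.6913.
Thus the eigenvalues (to 4 decimals) are 0.0909 (modulus 0.0909); -0.0454 ± 4.6911i (modulus 4.6913). The spectral radius is the largest modulus: r(A) ≈ 4.6913. (Cross-check: r(A) ≤ ||A||_2 ≈ 10.6996; equality holds whenever A is normal, though it can also hold for some non-normal A.)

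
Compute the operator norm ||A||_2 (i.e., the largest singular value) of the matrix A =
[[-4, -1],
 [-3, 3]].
||A||_2 = sqrt((35 + sqrt(325))/2) ≈ 5.1492 (= sqrt(largest eigenvalue of A^T A))

||A||_2 = sigma_max(A) = sqrt(lambda_max(A^T A)). Form the symmetric matrix M = A^T A =
[[25, -5],
 [-5, 10]].
Its characteristic polynomial (trace, determinant of M give the coefficients) is
  p(λ) = det(λ I - M) = λ^2 - 35λ + 225.
For λ^2 - 35λ + 225 the discriminant is 325. It is nonnegative but not a perfect square, so the roots are real and irrational: λ = (35 ± sqrt(325))/2 ≈ 26.5139, 8.4861.
So the eigenvalues of A^T A are ≈ 8.4861, 26.5139 (all ≥ 0, as they must be for A^T A). The largest is λ_max = (35 + sqrt(325))/2 ≈ 26.5139, hence ||A||_2 = sqrt(λ_max) = sqrt((35 + sqrt(325))/2) ≈ 5.1492.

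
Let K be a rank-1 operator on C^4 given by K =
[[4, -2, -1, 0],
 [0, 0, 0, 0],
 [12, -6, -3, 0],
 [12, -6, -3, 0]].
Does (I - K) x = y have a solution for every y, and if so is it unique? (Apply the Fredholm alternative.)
(I - K) is singular (det(I - K) = 0, i.e. 1 ∈ sigma(K)). (I - K) x = y is solvable iff y ⊥ ker((I - K)^*) = span{(4, -2, -1, 0)}, i.e. iff 4y_1 - 2y_2 - y_3 = 0. When solvable, the solutions are x = y + c·(1, 0, 3, 3), c arbitrary (ker(I - K) = span{(1, 0, 3, 3)}, dimension 1).

K has rank 1, so it is an outer product K = u v^T: every row of K is a multiple of one row vector. Reading off the entries, u = (1, 0, 3, 3) and v = (4, -2, -1, 0) (row i of K equals u_i·v^T). A rank-one matrix u v^T satisfies K u = u (v·u) and kills the (3)-dimensional subspace v^⊥, so its characteristic polynomial is lambda^3 (lambda - v·u) with v·u = tr K = 1. Hence the eigenvalues of I - K are 1 (multiplicity 3) and 1 - (1) = 0, so det(I - K) = 0. (Direct check: I - K =
[[-3, 2, 1, 0],
 [0, 1, 0, 0],
 [-12, 6, 4, 0],
 [-12, 6, 3, 1]]
has determinant 0.) So 1 is an eigenvalue of K and (I - K) is not invertible. The finite-dimensional Fredholm alternative says: either (I - K) is invertible, or ker(I - K) ≠ {0} and then range(I - K) = ker((I - K)^*)^⊥, with dim ker(I - K) = dim ker((I - K)^*). We are in the second case, so we need both kernels. Kernel of I - K: (I - K) u = u - u (v·u) = u - u = 0, so ker(I - K) = span{u} = span{(1, 0, 3, 3)} (it is exactly 1-dimensional because rank(I - K) = 3). Kernel of the adjoint: K is real, so (I - K)^* = I - K^T = I - v u^T, and (I - v u^T) v = v - v (u·v) = 0; hence ker((I - K)^*) = span{v} = span{(4, -2, -1, 0)}. Therefore (I - K) x = y is solvable iff <y, v> = 0, i.e. iff 4y_1 - 2y_2 - y_3 = 0. When this holds, K y = u (v·y) = 0, so (I - K) y = y and x = y is a particular solution; the full solution set is the line x = y + c·u = y + c·(1, 0, 3, 3), c ∈ C.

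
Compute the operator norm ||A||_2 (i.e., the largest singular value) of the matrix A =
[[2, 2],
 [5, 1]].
||A||_2 = sqrt(32) ≈ 5.6569 (= sqrt(largest eigenvalue of A^T A))

||A||_2 = sigma_max(A) = sqrt(lambda_max(A^T A)). Form the symmetric matrix M = A^T A =
[[29, 9],
 [9, 5]].
Its characteristic polynomial (trace, determinant of M give the coefficients) is
  p(λ) = det(λ I - M) = λ^2 - 34λ + 64.
For λ^2 - 34λ + 64 the discriminant is 900. It is a perfect square (30^2), so the roots are rational: λ = (34 ± 30)/2 = 32, 2.
So the eigenvalues of A^T A are ≈ 2, 32 (all ≥ 0, as they must be for A^T A). The largest is λ_max = 32, hence ||A||_2 = sqrt(λ_max) = sqrt(32) ≈ 5.6569.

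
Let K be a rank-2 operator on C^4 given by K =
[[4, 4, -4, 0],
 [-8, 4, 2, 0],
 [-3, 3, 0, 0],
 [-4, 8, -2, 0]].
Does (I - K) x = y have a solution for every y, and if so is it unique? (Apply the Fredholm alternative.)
(I - K) is invertible (det(I - K) = 23 ≠ 0), so for every y in C^4 the equation (I - K) x = y has a unique solution.

K has rank 2 and factors as K = U V^T = u1 v1^T + u2 v2^T with u1 = (0, -2, -1, -2), v1 = (3, -3, 0, 0), u2 = (2, -1, 0, 1), v2 = (2, 2, -2, 0) (multiplying out reproduces the displayed K). The nonzero eigenvalues of U V^T coincide with those of the 2 x 2 matrix G = V^T U = [[v1·u1, v1·u2], [v2·u1, v2·u2]] = [[6, 9], [-2, 2]], and by the Sylvester determinant identity det(I_4 - U V^T) = det(I_2 - V^T U) = det([[-5, -9], [2, -1]]) = (-5)(-1) - (-9)(2) = 23. (Direct check: I - K =
[[-3, -4, 4, 0],
 [8, -3, -2, 0],
 [3, -3, 1, 0],
 [4, -8, 2, 1]]
has determinant 23.) The finite-dimensional Fredholm alternative says: either (I - K) is invertible, or ker(I - K) ≠ {0} and then range(I - K) = ker((I - K)^*)^⊥, with dim ker(I - K) = dim ker((I - K)^*). Since det(I - K) ≠ 0, 1 is not an eigenvalue of K and ker(I - K) = {0}, so we are in the first case: for every y there is a unique x = (I - K)^(-1) y. (Explicitly, by the Woodbury identity, (I - U V^T)^(-1) = I + U (I_2 - G)^(-1) V^T.)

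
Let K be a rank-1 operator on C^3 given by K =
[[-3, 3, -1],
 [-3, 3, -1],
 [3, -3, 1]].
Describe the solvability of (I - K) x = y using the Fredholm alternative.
(I - K) is singular (det(I - K) = 0, i.e. 1 ∈ sigma(K)). (I - K) x = y is solvable iff y ⊥ ker((I - K)^*) = span{(-3, 3, -1)}, i.e. iff -3y_1 + 3y_2 - y_3 = 0. When solvable, the solutions are x = y + c·(1, 1, -1), c arbitrary (ker(I - K) = span{(1, 1, -1)}, dimension 1).

K has rank 1, so it is an outer product K = u v^T: every row of K is a multiple of one row vector. Reading off the entries, u = (1, 1, -1) and v = (-3, 3, -1) (row i of K equals u_i·v^T). A rank-one matrix u v^T satisfies K u = u (v·u) and kills the (2)-dimensional subspace v^⊥, so its characteristic polynomial is lambda^2 (lambda - v·u) with v·u = tr K = 1. Hence the eigenvalues of I - K are 1 (multiplicity 2) and 1 - (1) = 0, so det(I - K) = 0. (Direct check: I - K =
[[4, -3, 1],
 [3, -2, 1],
 [-3, 3, 0]]
has determinant 0.) So 1 is an eigenvalue of K and (I - K) is not invertible. The finite-dimensional Fredholm alternative says: either (I - K) is invertible, or ker(I - K) ≠ {0} and then range(I - K) = ker((I - K)^*)^⊥, with dim ker(I - K) = dim ker((I - K)^*). We are in the second case, so we need both kernels. Kernel of I - K: (I - K) u = u - u (v·u) = u - u = 0, so ker(I - K) = span{u} = span{(1, 1, -1)} (it is exactly 1-dimensional because rank(I - K) = 2). Kernel of the adjoint: K is real, so (I - K)^* = I - K^T = I - v u^T, and (I - v u^T) v = v - v (u·v) = 0; hence ker((I - K)^*) = span{v} = span{(-3, 3, -1)}. Therefore (I - K) x = y is solvable iff <y, v> = 0, i.e. iff -3y_1 + 3y_2 - y_3 = 0. When this holds, K y = u (v·y) = 0, so (I - K) y = y and x = y is a particular solution; the full solution set is the line x = y + c·u = y + c·(1, 1, -1), c ∈ C.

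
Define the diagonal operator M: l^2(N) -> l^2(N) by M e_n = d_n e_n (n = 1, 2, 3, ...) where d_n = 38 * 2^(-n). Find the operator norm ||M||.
||M|| = 19 (attained at n = 1)

For M diagonal, ||M|| = sup_n |d_n|. The sequence d_n = 38 * 2^(-n) is positive and strictly decreasing (ratio 2^(-1) < 1), so the supremum is d_1 = 38/2 = 19. Hence ||M|| = 19.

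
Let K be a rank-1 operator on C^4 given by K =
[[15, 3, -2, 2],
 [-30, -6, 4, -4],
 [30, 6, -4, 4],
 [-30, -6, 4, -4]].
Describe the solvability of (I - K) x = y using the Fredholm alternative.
(I - K) is singular (det(I - K) = 0, i.e. 1 ∈ sigma(K)). (I - K) x = y is solvable iff y ⊥ ker((I - K)^*) = span{(15, 3, -2, 2)}, i.e. iff 15y_1 + 3y_2 - 2y_3 + 2y_4 = 0. When solvable, the solutions are x = y + c·(1, -2, 2, -2), c arbitrary (ker(I - K) = span{(1, -2, 2, -2)}, dimension 1).

K has rank 1, so it is an outer product K = u v^T: every row of K is a multiple of one row vector. Reading off the entries, u = (1, -2, 2, -2) and v = (15, 3, -2, 2) (row i of K equals u_i·v^T). A rank-one matrix u v^T satisfies K u = u (v·u) and kills the (3)-dimensional subspace v^⊥, so its characteristic polynomial is lambda^3 (lambda - v·u) with v·u = tr K = 1. Hence the eigenvalues of I - K are 1 (multiplicity 3) and 1 - (1) = 0, so det(I - K) = 0. (Direct check: I - K =
[[-14, -3, 2, -2],
 [30, 7, -4, 4],
 [-30, -6, 5, -4],
 [30, 6, -4, 5]]
has determinant 0.) So 1 is an eigenvalue of K and (I - K) is not invertible. The finite-dimensional Fredholm alternative says: either (I - K) is invertible, or ker(I - K) ≠ {0} and then range(I - K) = ker((I - K)^*)^⊥, with dim ker(I - K) = dim ker((I - K)^*). We are in the second case, so we need both kernels. Kernel of I - K: (I - K) u = u - u (v·u) = u - u = 0, so ker(I - K) = span{u} = span{(1, -2, 2, -2)} (it is exactly 1-dimensional because rank(I - K) = 3). Kernel of the adjoint: K is real, so (I - K)^* = I - K^T = I - v u^T, and (I - v u^T) v = v - v (u·v) = 0; hence ker((I - K)^*) = span{v} = span{(15, 3, -2, 2)}. Therefore (I - K) x = y is solvable iff <y, v> = 0, i.e. iff 15y_1 + 3y_2 - 2y_3 + 2y_4 = 0. When this holds, K y = u (v·y) = 0, so (I - K) y = y and x = y is a particular solution; the full solution set is the line x = y + c·u = y + c·(1, -2, 2, -2), c ∈ C.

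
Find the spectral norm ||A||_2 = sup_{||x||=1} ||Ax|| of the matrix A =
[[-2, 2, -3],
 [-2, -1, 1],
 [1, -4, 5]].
||A||_2 ≈ 7.6326 (= sqrt(largest eigenvalue of A^T A))

||A||_2 = sigma_max(A) = sqrt(lambda_max(A^T A)). Form the symmetric matrix M = A^T A =
[[9, -6, 9],
 [-6, 21, -27],
 [9, -27, 35]].
Its characteristic polynomial (trace, sum of principal 2x2 minors, determinant of M give the coefficients) is
  p(λ) = det(λ I - M) = λ^3 - 65λ^2 + 393λ - 9.
No integer candidate from the rational root theorem (±divisors of 9) is a root, so the roots are irrational. The cubic discriminant is Δ = 404002800 > 0, so there are three distinct real roots. p(0) = -9 and p(1) = 320 have opposite signs, so a root lies in (0, 1); Newton's method refines it to λ ≈ 0.023. p(6) = 225 and p(7) = -100 have opposite signs, so a root lies in (6, 7); Newton's method refines it to λ ≈ 6.7204. p(58) = -763 and p(59) = 2292 have opposite signs, so a root lies in (58, 59); Newton's method refines it to λ ≈ 58.2566. Check (Vieta): the three roots sum to 65, matching tr M = 65.
So the eigenvalues of A^T A are ≈ 0.023, 6.7204, 58.2566 (all ≥ 0, as they must be for A^T A). The largest is λ_max ≈ 58.2566, hence ||A||_2 = sqrt(λ_max) ≈ 7.6326.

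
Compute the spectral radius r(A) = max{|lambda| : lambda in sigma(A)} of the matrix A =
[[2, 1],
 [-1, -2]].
r(A) = sqrt(12)/2 ≈ 1.7321

The eigenvalues of A are the roots of its characteristic polynomial. With M = A (coefficients from the trace and determinant):
  p(λ) = det(λ I - M) = λ^2 - 3.
For λ^2 - 3 the discriminant is 12. It is nonnegative but not a perfect square, so the roots are real and irrational: λ = ± sqrt(12)/2 ≈ 1.7321, -1.7321.
Thus the eigenvalues (to 4 decimals) are 1.7321 (modulus 1.7321); -1.7321 (modulus 1.7321). The spectral radius is the largest modulus: r(A) = sqrt(12)/2 ≈ 1.7321. (Cross-check: r(A) ≤ ||A||_2 ≈ 3; equality holds whenever A is normal, though it can also hold for some non-normal A.)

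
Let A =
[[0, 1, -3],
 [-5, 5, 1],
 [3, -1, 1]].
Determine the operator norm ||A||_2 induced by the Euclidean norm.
||A||_2 ≈ 7.6691 (= sqrt(largest eigenvalue of A^T A))

||A||_2 = sigma_max(A) = sqrt(lambda_max(A^T A)). Form the symmetric matrix M = A^T A =
[[34, -28, -2],
 [-28, 27, 1],
 [-2, 1, 11]].
Its characteristic polynomial (trace, sum of principal 2x2 minors, determinant of M give the coefficients) is
  p(λ) = det(λ I - M) = λ^3 - 72λ^2 + 800λ - 1444.
No integer candidate from the rational root theorem (±divisors of 1444) is a root, so the roots are irrational. The cubic discriminant is Δ = 554720080 > 0, so there are three distinct real roots. p(2) = -124 and p(3) = 335 have opposite signs, so a root lies in (2, 3); Newton's method refines it to λ ≈ 2.2441. p(10) = 356 and p(11) = -25 have opposite signs, so a root lies in (10, 11); Newton's method refines it to λ ≈ 10.9403. p(58) = -2140 and p(59) = 503 have opposite signs, so a root lies in (58, 59); Newton's method refines it to λ ≈ 58.8156. Check (Vieta): the three roots sum to 72, matching tr M = 72.
So the eigenvalues of A^T A are ≈ 2.2441, 10.9403, 58.8156 (all ≥ 0, as they must be for A^T A). The largest is λ_max ≈ 58.8156, hence ||A||_2 = sqrt(λ_max) ≈ 7.6691.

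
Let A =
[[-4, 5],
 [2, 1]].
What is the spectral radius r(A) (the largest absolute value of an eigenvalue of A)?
r(A) = (3 + sqrt(65))/2 ≈ 5.5311

The eigenvalues of A are the roots of its characteristic polynomial. With M = A (coefficients from the trace and determinant):
  p(λ) = det(λ I - M) = λ^2 + 3λ - 14.
For λ^2 + 3λ - 14 the discriminant is 65. It is nonnegative but not a perfect square, so the roots are real and irrational: λ = (-3 ± sqrt(65))/2 ≈ 2.5311, -5.5311.
Thus the eigenvalues (to 4 decimals) are 2.5311 (modulus 2.5311); -5.5311 (modulus 5.5311). The spectral radius is the largest modulus: r(A) = (3 + sqrt(65))/2 ≈ 5.5311. (Cross-check: r(A) ≤ ||A||_2 ≈ 6.4225; equality holds whenever A is normal, though it can also hold for some non-normal A.)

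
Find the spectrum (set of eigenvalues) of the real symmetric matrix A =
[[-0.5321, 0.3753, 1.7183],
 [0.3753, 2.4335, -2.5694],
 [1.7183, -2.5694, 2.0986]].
sigma(A) ≈ {-2, 1, 5}

A is real symmetric, so its spectrum consists of real eigenvalues. Expanding the characteristic polynomial of the displayed matrix gives
  det(λ I - A) = p(λ) = λ^3 + (-4)λ^2 + (-7)λ + (10).
Solving p(λ) = 0 yields eigenvalues ≈ -2, 1, 5. (A is shown rounded to 4 decimals, so these recover the underlying integer eigenvalues to within that precision.)
Verification: the trace of A = 4 equals the sum of eigenvalues 4, and det(A) ≈ -9.9991 matches the eigenvalue product -10.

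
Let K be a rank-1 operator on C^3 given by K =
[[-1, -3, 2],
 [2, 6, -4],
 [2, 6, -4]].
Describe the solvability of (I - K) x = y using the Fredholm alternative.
(I - K) is singular (det(I - K) = 0, i.e. 1 ∈ sigma(K)). (I - K) x = y is solvable iff y ⊥ ker((I - K)^*) = span{(-1, -3, 2)}, i.e. iff -y_1 - 3y_2 + 2y_3 = 0. When solvable, the solutions are x = y + c·(1, -2, -2), c arbitrary (ker(I - K) = span{(1, -2, -2)}, dimension 1).

K has rank 1, so it is an outer product K = u v^T: every row of K is a multiple of one row vector. Reading off the entries, u = (1, -2, -2) and v = (-1, -3, 2) (row i of K equals u_i·v^T). A rank-one matrix u v^T satisfies K u = u (v·u) and kills the (2)-dimensional subspace v^⊥, so its characteristic polynomial is lambda^2 (lambda - v·u) with v·u = tr K = 1. Hence the eigenvalues of I - K are 1 (multiplicity 2) and 1 - (1) = 0, so det(I - K) = 0. (Direct check: I - K =
[[2, 3, -2],
 [-2, -5, 4],
 [-2, -6, 5]]
has determinant 0.) So 1 is an eigenvalue of K and (I - K) is not invertible. The finite-dimensional Fredholm alternative says: either (I - K) is invertible, or ker(I - K) ≠ {0} and then range(I - K) = ker((I - K)^*)^⊥, with dim ker(I - K) = dim ker((I - K)^*). We are in the second case, so we need both kernels. Kernel of I - K: (I - K) u = u - u (v·u) = u - u = 0, so ker(I - K) = span{u} = span{(1, -2, -2)} (it is exactly 1-dimensional because rank(I - K) = 2). Kernel of the adjoint: K is real, so (I - K)^* = I - K^T = I - v u^T, and (I - v u^T) v = v - v (u·v) = 0; hence ker((I - K)^*) = span{v} = span{(-1, -3, 2)}. Therefore (I - K) x = y is solvable iff <y, v> = 0, i.e. iff -y_1 - 3y_2 + 2y_3 = 0. When this holds, K y = u (v·y) = 0, so (I - K) y = y and x = y is a particular solution; the full solution set is the line x = y + c·u = y + c·(1, -2, -2), c ∈ C.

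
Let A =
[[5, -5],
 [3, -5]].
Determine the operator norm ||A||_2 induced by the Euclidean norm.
||A||_2 = sqrt((84 + sqrt(6656))/2) ≈ 9.099 (= sqrt(largest eigenvalue of A^T A))

||A||_2 = sigma_max(A) = sqrt(lambda_max(A^T A)). Form the symmetric matrix M = A^T A =
[[34, -40],
 [-40, 50]].
Its characteristic polynomial (trace, determinant of M give the coefficients) is
  p(λ) = det(λ I - M) = λ^2 - 84λ + 100.
For λ^2 - 84λ + 100 the discriminant is 6656. It is nonnegative but not a perfect square, so the roots are real and irrational: λ = (84 ± sqrt(6656))/2 ≈ 82.7922, 1.2078.
So the eigenvalues of A^T A are ≈ 1.2078, 82.7922 (all ≥ 0, as they must be for A^T A). The largest is λ_max = (84 + sqrt(6656))/2 ≈ 82.7922, hence ||A||_2 = sqrt(λ_max) = sqrt((84 + sqrt(6656))/2) ≈ 9.099.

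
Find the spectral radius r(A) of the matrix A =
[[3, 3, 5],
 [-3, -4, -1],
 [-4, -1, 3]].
r(A) ≈ 4.9977

The eigenvalues of A are the roots of its characteristic polynomial. With M = A (coefficients from the trace, the sum of principal 2x2 minors, and det A):
  p(λ) = det(λ I - M) = λ^3 - 2λ^2 + 13λ + 65.
No integer candidate from the rational root theorem (±divisors of 65) is a root, so the roots are irrational. The cubic discriminant is Δ = -150527 < 0, so there is one real root and a complex-conjugate pair. p(-3) = -19 and p(-2) = 23 have opposite signs, so a root lies in (-3, -2); Newton's method refines it to λ ≈ -2.6024. Dividing out (λ - (-2.6024)) leaves approximately λ^2 - 4.6024λ + 24.9771. For λ^2 - 4.6024λ + 24.9771 the discriminant is -78.7267. It is negative, so the remaining roots are the complex-conjugate pair λ ≈ 2.3012 ± 4.4364i. Their product equals the constant term, so |λ|^2 ≈ 24.9771 and |λ| ≈ 4.9977.
Thus the eigenvalues (to 4 decimals) are -2.6024 (modulus 2.6024); 2.3012 ± 4.4364i (modulus 4.9977). The spectral radius is the largest modulus: r(A) ≈ 4.9977. (Cross-check: r(A) ≤ ||A||_2 ≈ 7.9683; equality holds whenever A is normal, though it can also hold for some non-normal A.)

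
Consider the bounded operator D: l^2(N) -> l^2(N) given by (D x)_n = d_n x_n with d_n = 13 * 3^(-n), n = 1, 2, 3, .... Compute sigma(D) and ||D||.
sigma(D) = {13 * 3^(-n) : n ≥ 1} ∪ {0}; ||D|| = 13/3

A bounded diagonal operator on l^2 with diagonal entries d_n has spectrum equal to the closure of {d_n : n ≥ 1}: every d_n is an eigenvalue (with eigenvector e_n), so {d_n} ⊂ sigma(D); the spectrum is closed, so its closure is too; and for lambda not in the closure, (D - lambda I) has bounded inverse (the diagonal entries 1/(d_n - lambda) are bounded). For our sequence d_n = 13 * 3^(-n), n = 1, 2, 3, ...:
  - {d_n} = {13 * 3^(-n) : n ≥ 1}; the only limit point is 0
  - closure = {13 * 3^(-n) : n ≥ 1} ∪ {0}
For the norm: a diagonal operator has ||D|| = sup_n |d_n|. Here d_n = 13 * 3^(-n) is positive and decreasing, so sup_n |d_n| = d_1 = 13/3. So ||D|| = 13/3.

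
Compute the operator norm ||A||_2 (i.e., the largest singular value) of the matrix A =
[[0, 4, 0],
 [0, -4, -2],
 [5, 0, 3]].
||A||_2 ≈ 6.2271 (= sqrt(largest eigenvalue of A^T A))

||A||_2 = sigma_max(A) = sqrt(lambda_max(A^T A)). Form the symmetric matrix M = A^T A =
[[25, 0, 15],
 [0, 32, 8],
 [15, 8, 13]].
Its characteristic polynomial (trace, sum of principal 2x2 minors, determinant of M give the coefficients) is
  p(λ) = det(λ I - M) = λ^3 - 70λ^2 + 1252λ - 1600.
No integer candidate from the rational root theorem (±divisors of 1600) is a root, so the roots are irrational. The cubic discriminant is Δ = 90421568 > 0, so there are three distinct real roots. p(1) = -417 and p(2) = 632 have opposite signs, so a root lies in (1, 2); Newton's method refines it to λ ≈ 1.3827. p(29) = 227 and p(30) = -40 have opposite signs, so a root lies in (29, 30); Newton's method refines it to λ ≈ 29.8407. p(38) = -232 and p(39) = 77 have opposite signs, so a root lies in (38, 39); Newton's method refines it to λ ≈ 38.7765. Check (Vieta): the three roots sum to 70, matching tr M = 70.
So the eigenvalues of A^T A are ≈ 1.3827, 29.8407, 38.7765 (all ≥ 0, as they must be for A^T A). The largest is λ_max ≈ 38.7765, hence ||A||_2 = sqrt(λ_max) ≈ 6.2271.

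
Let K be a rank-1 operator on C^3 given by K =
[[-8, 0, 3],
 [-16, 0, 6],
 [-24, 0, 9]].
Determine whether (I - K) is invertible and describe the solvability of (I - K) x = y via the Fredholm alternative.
(I - K) is singular (det(I - K) = 0, i.e. 1 ∈ sigma(K)). (I - K) x = y is solvable iff y ⊥ ker((I - K)^*) = span{(-8, 0, 3)}, i.e. iff -8y_1 + 3y_3 = 0. When solvable, the solutions are x = y + c·(1, 2, 3), c arbitrary (ker(I - K) = span{(1, 2, 3)}, dimension 1).

K has rank 1, so it is an outer product K = u v^T: every row of K is a multiple of one row vector. Reading off the entries, u = (1, 2, 3) and v = (-8, 0, 3) (row i of K equals u_i·v^T). A rank-one matrix u v^T satisfies K u = u (v·u) and kills the (2)-dimensional subspace v^⊥, so its characteristic polynomial is lambda^2 (lambda - v·u) with v·u = tr K = 1. Hence the eigenvalues of I - K are 1 (multiplicity 2) and 1 - (1) = 0, so det(I - K) = 0. (Direct check: I - K =
[[9, 0, -3],
 [16, 1, -6],
 [24, 0, -8]]
has determinant 0.) So 1 is an eigenvalue of K and (I - K) is not invertible. The finite-dimensional Fredholm alternative says: either (I - K) is invertible, or ker(I - K) ≠ {0} and then range(I - K) = ker((I - K)^*)^⊥, with dim ker(I - K) = dim ker((I - K)^*). We are in the second case, so we need both kernels. Kernel of I - K: (I - K) u = u - u (v·u) = u - u = 0, so ker(I - K) = span{u} = span{(1, 2, 3)} (it is exactly 1-dimensional because rank(I - K) = 2). Kernel of the adjoint: K is real, so (I - K)^* = I - K^T = I - v u^T, and (I - v u^T) v = v - v (u·v) = 0; hence ker((I - K)^*) = span{v} = span{(-8, 0, 3)}. Therefore (I - K) x = y is solvable iff <y, v> = 0, i.e. iff -8y_1 + 3y_3 = 0. When this holds, K y = u (v·y) = 0, so (I - K) y = y and x = y is a particular solution; the full solution set is the line x = y + c·u = y + c·(1, 2, 3), c ∈ C.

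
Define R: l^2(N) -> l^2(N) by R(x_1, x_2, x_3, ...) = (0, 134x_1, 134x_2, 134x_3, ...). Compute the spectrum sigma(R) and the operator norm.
sigma(R) = closed disk {z in C : |z| ≤ 134}; ||R|| = 134

Note R = 134·U where U is the unit right shift (U x)_k = x_{k-1} (with x_0 := 0); so ||R|| = 134||U|| and sigma(R) = 134·sigma(U). ||R x||^2 = sum_{k≥1} |134x_k|^2 = 17956||x||^2, so ||R|| = 134 and sigma(R) ⊂ {|z| ≤ 134}. For any |lambda| < 134, the equation (R - lambda I) x = 0 forces x_1 = 0, then 134x_k = lambda x_{k+1} ⇒ x = 0, so R has no eigenvalues. But (R - lambda I) is not surjective for |lambda| < 134: solving (R - lambda I) x = e_1 would require x_n proportional to (lambda/134)^(-n), which is not in l^2. So every |lambda| < 134 lies in the residual spectrum. The boundary |lambda| = 134 is in the approximate point spectrum (the spectrum is closed). Hence sigma(R) is the closed disk of radius 134.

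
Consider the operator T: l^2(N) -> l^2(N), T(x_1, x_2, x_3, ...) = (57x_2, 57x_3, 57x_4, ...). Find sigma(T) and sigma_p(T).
sigma(T) = closed disk {z in C : |z| ≤ 57}; sigma_p(T) = open disk {z in C : |z| < 57}

Note T = 57·V where V is the unit left shift (V x)_k = x_{k+1}; so sigma(T) = 57·sigma(V) and ||T|| = 57||V||. ||T x||^2 = 3249sum_{k≥2} |x_k|^2 ≤ 3249||x||^2, with equality on {x : x_1 = 0}, so ||T|| = 57. For any lambda with |lambda| < 57, set r = lambda/57 (|r| < 1); the vector x = (1, r, r^2, ...) is in l^2 and satisfies T x = 57(r, r^2, ...) = lambda x, so lambda is an eigenvalue. On the boundary |lambda| = 57 the geometric series diverges, so no l^2 eigenvector exists, but these lambda lie in the approximate point spectrum. Hence sigma(T) is the closed disk of radius 57 and sigma_p(T) is the open disk.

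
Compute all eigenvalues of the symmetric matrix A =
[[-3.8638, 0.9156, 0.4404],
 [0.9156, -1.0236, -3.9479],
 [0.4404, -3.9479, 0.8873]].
sigma(A) ≈ {-5, -3, 4}

A is real symmetric, so its spectrum consists of real eigenvalues. Expanding the characteristic polynomial of the displayed matrix gives
  det(λ I - A) = p(λ) = λ^3 + (4)λ^2 + (-17)λ + (-60).
Solving p(λ) = 0 yields eigenvalues ≈ -5, -3, 4. (A is shown rounded to 4 decimals, so these recover the underlying integer eigenvalues to within that precision.)
Verification: the trace of A = -4 equals the sum of eigenvalues -4, and det(A) ≈ 60.0010 matches the eigenvalue product 60.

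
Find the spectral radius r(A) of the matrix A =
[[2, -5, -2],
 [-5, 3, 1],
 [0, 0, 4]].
r(A) = (5 + sqrt(101))/2 ≈ 7.5249

The eigenvalues of A are the roots of its characteristic polynomial. With M = A (coefficients from the trace, the sum of principal 2x2 minors, and det A):
  p(λ) = det(λ I - M) = λ^3 - 9λ^2 + λ + 76.
By the rational root theorem any rational root is an integer divisor of 76. Testing λ = 4: p(4) = 64 - 144 + 4 + 76 = 0, so λ = 4 is a root. Dividing out (λ - 4) leaves p(λ) = (λ - 4)(λ^2 - 5λ - 19). For λ^2 - 5λ - 19 the discriminant is 101. It is nonnegative but not a perfect square, so the roots are real and irrational: λ = (5 ± sqrt(101))/2 ≈ 7.5249, -2.5249.
Thus the eigenvalues (to 4 decimals) are 7.5249 (modulus 7.5249); -2.5249 (modulus 2.5249); 4 (modulus 4). The spectral radius is the largest modulus: r(A) = (5 + sqrt(101))/2 ≈ 7.5249. (Cross-check: r(A) ≤ ||A||_2 ≈ 7.9089; equality holds whenever A is normal, though it can also hold for some non-normal A.)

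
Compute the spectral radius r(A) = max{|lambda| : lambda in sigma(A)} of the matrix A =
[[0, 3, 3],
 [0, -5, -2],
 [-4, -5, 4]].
r(A) ≈ 5.4817

The eigenvalues of A are the roots of its characteristic polynomial. With M = A (coefficients from the trace, the sum of principal 2x2 minors, and det A):
  p(λ) = det(λ I - M) = λ^3 + λ^2 - 18λ + 36.
No integer candidate from the rational root theorem (±divisors of 36) is a root, so the roots are irrational. The cubic discriminant is Δ = -23148 < 0, so there is one real root and a complex-conjugate pair. p(-6) = -36 and p(-5) = 26 have opposite signs, so a root lies in (-6, -5); Newton's method refines it to λ ≈ -5.4817. Dividing out (λ - (-5.4817)) leaves approximately λ^2 - 4.4817λ + 6.5673. For λ^2 - 4.4817λ + 6.5673 the discriminant is -6.1836. It is negative, so the remaining roots are the complex-conjugate pair λ ≈ 2.2408 ± 1.2433i. Their product equals the constant term, so |λ|^2 ≈ 6.5673 and |λ| ≈ 2.5627.
Thus the eigenvalues (to 4 decimals) are -5.4817 (modulus 5.4817); 2.2408 ± 1.2433i (modulus 2.5627). The spectral radius is the largest modulus: r(A) ≈ 5.4817. (Cross-check: r(A) ≤ ||A||_2 ≈ 8.2557; equality holds whenever A is normal, though it can also hold for some non-normal A.)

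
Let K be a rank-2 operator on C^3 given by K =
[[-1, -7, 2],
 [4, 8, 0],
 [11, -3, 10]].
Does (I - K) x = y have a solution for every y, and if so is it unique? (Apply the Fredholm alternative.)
(I - K) is invertible (det(I - K) = 52 ≠ 0), so for every y in C^3 the equation (I - K) x = y has a unique solution.

K has rank 2 and factors as K = U V^T = u1 v1^T + u2 v2^T with u1 = (1, -2, -3), v1 = (-3, -1, -2), u2 = (-2, 2, -2), v2 = (-1, 3, -2) (multiplying out reproduces the displayed K). The nonzero eigenvalues of U V^T coincide with those of the 2 x 2 matrix G = V^T U = [[v1·u1, v1·u2], [v2·u1, v2·u2]] = [[5, 8], [-1, 12]], and by the Sylvester determinant identity det(I_3 - U V^T) = det(I_2 - V^T U) = det([[-4, -8], [1, -11]]) = (-4)(-11) - (-8)(1) = 52. (Direct check: I - K =
[[2, 7, -2],
 [-4, -7, 0],
 [-11, 3, -9]]
has determinant 52.) The finite-dimensional Fredholm alternative says: either (I - K) is invertible, or ker(I - K) ≠ {0} and then range(I - K) = ker((I - K)^*)^⊥, with dim ker(I - K) = dim ker((I - K)^*). Since det(I - K) ≠ 0, 1 is not an eigenvalue of K and ker(I - K) = {0}, so we are in the first case: for every y there is a unique x = (I - K)^(-1) y. (Explicitly, by the Woodbury identity, (I - U V^T)^(-1) = I + U (I_2 - G)^(-1) V^T.)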